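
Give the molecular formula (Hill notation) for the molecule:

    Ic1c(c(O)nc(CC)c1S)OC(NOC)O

Heavy atoms from the SMILES: 9 C, 1 I, 2 N, 4 O, 1 S.
Implicit hydrogens by atom environment:
  5 × C (aromatic): no H
  2 × C: 3 H each → 6
  2 × O: 1 H each → 2
  2 × O: no H
  1 × C: 2 H
  1 × C: 1 H
  1 × I: no H
  1 × N: 1 H
  1 × N (aromatic): no H
  1 × S: 1 H
  Total hydrogens = 13.
Molecular formula: C9H13IN2O4S

C9H13IN2O4S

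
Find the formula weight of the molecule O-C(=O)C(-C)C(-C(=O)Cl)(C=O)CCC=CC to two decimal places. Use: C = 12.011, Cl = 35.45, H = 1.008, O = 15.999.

Molecular formula: C11H15ClO4.
M = 11×12.011 + 1×35.45 + 15×1.008 + 4×15.999 = 246.69 g/mol.

246.69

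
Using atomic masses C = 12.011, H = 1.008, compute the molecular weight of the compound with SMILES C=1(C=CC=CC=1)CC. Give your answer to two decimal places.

Molecular formula: C8H10.
M = 8×12.011 + 10×1.008 = 106.17 g/mol.

106.17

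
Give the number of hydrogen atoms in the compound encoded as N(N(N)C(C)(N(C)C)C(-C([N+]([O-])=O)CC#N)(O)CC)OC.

24

Hydrogens are implicit in SMILES; fill each atom to its normal valence:
  5 × C: 3 H each → 15
  3 × C: no H
  3 × N: no H
  2 × C: 2 H each → 4
  2 × O: no H
  1 × C: 1 H
  1 × N: 2 H
  1 × N: 1 H
  1 × N (charge +1): no H
  1 × O: 1 H
  1 × O (charge -1): no H
  Total hydrogens = 24.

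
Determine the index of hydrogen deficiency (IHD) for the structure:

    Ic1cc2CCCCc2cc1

5

Molecular formula from the SMILES: C10H11I.
DoU = (2C + 2 + N − H − X)/2 = (2·10 + 2 + 0 − 11 − 1)/2 = 10/2 = 5.
(Structurally: 2 ring(s) + 3 π bond(s) = 5.)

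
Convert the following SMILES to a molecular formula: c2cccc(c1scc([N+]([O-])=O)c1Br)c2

C10H6BrNO2S

Heavy atoms from the SMILES: 1 Br, 10 C, 1 N, 2 O, 1 S.
Implicit hydrogens by atom environment:
  6 × C (aromatic): 1 H each → 6
  4 × C (aromatic): no H
  1 × Br: no H
  1 × N (charge +1): no H
  1 × O: no H
  1 × O (charge -1): no H
  1 × S (aromatic): no H
  Total hydrogens = 6.
Molecular formula: C10H6BrNO2S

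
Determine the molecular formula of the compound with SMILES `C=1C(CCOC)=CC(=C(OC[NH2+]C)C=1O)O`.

C11H18NO4+

Heavy atoms from the SMILES: 11 C, 1 N, 4 O.
Implicit hydrogens by atom environment:
  4 × C (aromatic): no H
  3 × C: 2 H each → 6
  2 × C: 3 H each → 6
  2 × C (aromatic): 1 H each → 2
  2 × O: 1 H each → 2
  2 × O: no H
  1 × N (charge +1): 2 H
  Total hydrogens = 18.
Net charge +1.
Molecular formula: C11H18NO4+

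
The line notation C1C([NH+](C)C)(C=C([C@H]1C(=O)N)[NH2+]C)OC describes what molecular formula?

[C10H21N3O2]2+

Heavy atoms from the SMILES: 10 C, 3 N, 2 O.
Implicit hydrogens by atom environment:
  4 × C: 3 H each → 12
  3 × C: no H
  2 × C: 1 H each → 2
  2 × O: no H
  1 × C: 2 H
  1 × N (charge +1): 2 H
  1 × N: 2 H
  1 × N (charge +1): 1 H
  Total hydrogens = 21.
Net charge +2.
Molecular formula: [C10H21N3O2]2+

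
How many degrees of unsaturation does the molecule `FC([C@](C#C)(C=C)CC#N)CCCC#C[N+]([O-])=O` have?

Molecular formula from the SMILES: C13H13FN2O2.
DoU = (2C + 2 + N − H − X)/2 = (2·13 + 2 + 2 − 13 − 1)/2 = 16/2 = 8.
(Structurally: 0 ring(s) + 8 π bond(s) = 8.)

8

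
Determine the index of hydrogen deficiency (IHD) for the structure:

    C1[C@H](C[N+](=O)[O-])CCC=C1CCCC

Molecular formula from the SMILES: C11H19NO2.
DoU = (2C + 2 + N − H − X)/2 = (2·11 + 2 + 1 − 19 − 0)/2 = 6/2 = 3.
(Structurally: 1 ring(s) + 2 π bond(s) = 3.)

3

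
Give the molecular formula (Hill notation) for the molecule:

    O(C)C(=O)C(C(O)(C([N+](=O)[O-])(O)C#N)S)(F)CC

Heavy atoms from the SMILES: 8 C, 1 F, 2 N, 6 O, 1 S.
Implicit hydrogens by atom environment:
  5 × C: no H
  3 × O: no H
  2 × C: 3 H each → 6
  2 × O: 1 H each → 2
  1 × C: 2 H
  1 × F: no H
  1 × N (charge +1): no H
  1 × N: no H
  1 × O (charge -1): no H
  1 × S: 1 H
  Total hydrogens = 11.
Molecular formula: C8H11FN2O6S

C8H11FN2O6S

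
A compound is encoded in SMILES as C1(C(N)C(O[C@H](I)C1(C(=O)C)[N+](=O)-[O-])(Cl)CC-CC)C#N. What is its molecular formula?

Heavy atoms from the SMILES: 12 C, 1 Cl, 1 I, 3 N, 4 O.
Implicit hydrogens by atom environment:
  4 × C: no H
  3 × C: 2 H each → 6
  3 × C: 1 H each → 3
  3 × O: no H
  2 × C: 3 H each → 6
  1 × Cl: no H
  1 × I: no H
  1 × N: 2 H
  1 × N: no H
  1 × N (charge +1): no H
  1 × O (charge -1): no H
  Total hydrogens = 17.
Molecular formula: C12H17ClIN3O4

C12H17ClIN3O4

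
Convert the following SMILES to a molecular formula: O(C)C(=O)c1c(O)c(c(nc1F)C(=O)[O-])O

C8H5FNO6-

Heavy atoms from the SMILES: 8 C, 1 F, 1 N, 6 O.
Implicit hydrogens by atom environment:
  5 × C (aromatic): no H
  3 × O: no H
  2 × C: no H
  2 × O: 1 H each → 2
  1 × C: 3 H
  1 × F: no H
  1 × N (aromatic): no H
  1 × O (charge -1): no H
  Total hydrogens = 5.
Net charge -1.
Molecular formula: C8H5FNO6-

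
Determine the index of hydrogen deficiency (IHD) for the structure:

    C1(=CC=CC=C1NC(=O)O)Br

5

Molecular formula from the SMILES: C7H6BrNO2.
DoU = (2C + 2 + N − H − X)/2 = (2·7 + 2 + 1 − 6 − 1)/2 = 10/2 = 5.
(Structurally: 1 ring(s) + 4 π bond(s) = 5.)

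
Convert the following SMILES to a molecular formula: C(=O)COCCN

C4H9NO2

Heavy atoms from the SMILES: 4 C, 1 N, 2 O.
Implicit hydrogens by atom environment:
  3 × C: 2 H each → 6
  2 × O: no H
  1 × C: 1 H
  1 × N: 2 H
  Total hydrogens = 9.
Molecular formula: C4H9NO2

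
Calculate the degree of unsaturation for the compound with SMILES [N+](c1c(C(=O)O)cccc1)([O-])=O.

Molecular formula from the SMILES: C7H5NO4.
DoU = (2C + 2 + N − H − X)/2 = (2·7 + 2 + 1 − 5 − 0)/2 = 12/2 = 6.
(Structurally: 1 ring(s) + 5 π bond(s) = 6.)

6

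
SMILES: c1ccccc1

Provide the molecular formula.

Heavy atoms from the SMILES: 6 C.
Implicit hydrogens by atom environment:
  6 × C (aromatic): 1 H each → 6
  Total hydrogens = 6.
Molecular formula: C6H6

C6H6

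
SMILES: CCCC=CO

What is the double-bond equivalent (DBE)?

Molecular formula from the SMILES: C5H10O.
DoU = (2C + 2 + N − H − X)/2 = (2·5 + 2 + 0 − 10 − 0)/2 = 2/2 = 1.
(Structurally: 0 ring(s) + 1 π bond(s) = 1.)

1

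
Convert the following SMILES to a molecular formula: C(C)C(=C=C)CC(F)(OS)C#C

C9H11FOS

Heavy atoms from the SMILES: 9 C, 1 F, 1 O, 1 S.
Implicit hydrogens by atom environment:
  4 × C: no H
  3 × C: 2 H each → 6
  1 × C: 3 H
  1 × C: 1 H
  1 × F: no H
  1 × O: no H
  1 × S: 1 H
  Total hydrogens = 11.
Molecular formula: C9H11FOS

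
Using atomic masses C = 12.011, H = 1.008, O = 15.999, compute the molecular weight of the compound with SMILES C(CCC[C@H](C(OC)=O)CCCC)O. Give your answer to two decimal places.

202.29

Molecular formula: C11H22O3.
M = 11×12.011 + 22×1.008 + 3×15.999 = 202.29 g/mol.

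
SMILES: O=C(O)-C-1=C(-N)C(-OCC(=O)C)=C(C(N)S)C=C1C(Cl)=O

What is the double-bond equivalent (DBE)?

Molecular formula from the SMILES: C12H13ClN2O5S.
DoU = (2C + 2 + N − H − X)/2 = (2·12 + 2 + 2 − 13 − 1)/2 = 14/2 = 7.
(Structurally: 1 ring(s) + 6 π bond(s) = 7.)

7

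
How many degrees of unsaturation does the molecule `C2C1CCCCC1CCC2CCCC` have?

2

Molecular formula from the SMILES: C14H26.
DoU = (2C + 2 + N − H − X)/2 = (2·14 + 2 + 0 − 26 − 0)/2 = 4/2 = 2.
(Structurally: 2 ring(s) + 0 π bond(s) = 2.)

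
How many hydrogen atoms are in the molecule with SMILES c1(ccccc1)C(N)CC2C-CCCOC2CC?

25

Hydrogens are implicit in SMILES; fill each atom to its normal valence:
  6 × C: 2 H each → 12
  5 × C (aromatic): 1 H each → 5
  3 × C: 1 H each → 3
  1 × C: 3 H
  1 × C (aromatic): no H
  1 × N: 2 H
  1 × O: no H
  Total hydrogens = 25.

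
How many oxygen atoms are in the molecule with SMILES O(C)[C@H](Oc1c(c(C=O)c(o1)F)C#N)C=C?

The symbol for oxygen appears 4 times in the SMILES.

4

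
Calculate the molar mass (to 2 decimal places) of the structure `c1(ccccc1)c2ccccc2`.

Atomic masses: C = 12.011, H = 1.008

Molecular formula: C12H10.
M = 12×12.011 + 10×1.008 = 154.21 g/mol.

154.21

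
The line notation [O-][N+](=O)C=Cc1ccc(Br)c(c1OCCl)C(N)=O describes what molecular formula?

C10H8BrClN2O4

Heavy atoms from the SMILES: 1 Br, 10 C, 1 Cl, 2 N, 4 O.
Implicit hydrogens by atom environment:
  4 × C (aromatic): no H
  3 × O: no H
  2 × C (aromatic): 1 H each → 2
  2 × C: 1 H each → 2
  1 × Br: no H
  1 × C: 2 H
  1 × C: no H
  1 × Cl: no H
  1 × N: 2 H
  1 × N (charge +1): no H
  1 × O (charge -1): no H
  Total hydrogens = 8.
Molecular formula: C10H8BrClN2O4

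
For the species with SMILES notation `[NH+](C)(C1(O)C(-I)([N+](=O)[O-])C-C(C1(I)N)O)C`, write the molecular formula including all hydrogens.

C7H14I2N3O4+

Heavy atoms from the SMILES: 7 C, 2 I, 3 N, 4 O.
Implicit hydrogens by atom environment:
  3 × C: no H
  2 × C: 3 H each → 6
  2 × I: no H
  2 × O: 1 H each → 2
  1 × C: 2 H
  1 × C: 1 H
  1 × N: 2 H
  1 × N (charge +1): 1 H
  1 × N (charge +1): no H
  1 × O: no H
  1 × O (charge -1): no H
  Total hydrogens = 14.
Net charge +1.
Molecular formula: C7H14I2N3O4+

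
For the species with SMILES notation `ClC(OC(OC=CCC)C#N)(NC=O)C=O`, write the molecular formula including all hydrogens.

Heavy atoms from the SMILES: 9 C, 1 Cl, 2 N, 4 O.
Implicit hydrogens by atom environment:
  5 × C: 1 H each → 5
  4 × O: no H
  2 × C: no H
  1 × C: 3 H
  1 × C: 2 H
  1 × Cl: no H
  1 × N: 1 H
  1 × N: no H
  Total hydrogens = 11.
Molecular formula: C9H11ClN2O4

C9H11ClN2O4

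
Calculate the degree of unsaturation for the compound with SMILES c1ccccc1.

4

Molecular formula from the SMILES: C6H6.
DoU = (2C + 2 + N − H − X)/2 = (2·6 + 2 + 0 − 6 − 0)/2 = 8/2 = 4.
(Structurally: 1 ring(s) + 3 π bond(s) = 4.)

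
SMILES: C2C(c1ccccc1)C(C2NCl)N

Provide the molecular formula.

Heavy atoms from the SMILES: 10 C, 1 Cl, 2 N.
Implicit hydrogens by atom environment:
  5 × C (aromatic): 1 H each → 5
  3 × C: 1 H each → 3
  1 × C: 2 H
  1 × C (aromatic): no H
  1 × Cl: no H
  1 × N: 2 H
  1 × N: 1 H
  Total hydrogens = 13.
Molecular formula: C10H13ClN2

C10H13ClN2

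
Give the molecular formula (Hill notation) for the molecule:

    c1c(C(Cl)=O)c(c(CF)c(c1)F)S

Heavy atoms from the SMILES: 8 C, 1 Cl, 2 F, 1 O, 1 S.
Implicit hydrogens by atom environment:
  4 × C (aromatic): no H
  2 × C (aromatic): 1 H each → 2
  2 × F: no H
  1 × C: 2 H
  1 × C: no H
  1 × Cl: no H
  1 × O: no H
  1 × S: 1 H
  Total hydrogens = 5.
Molecular formula: C8H5ClF2OS

C8H5ClF2OS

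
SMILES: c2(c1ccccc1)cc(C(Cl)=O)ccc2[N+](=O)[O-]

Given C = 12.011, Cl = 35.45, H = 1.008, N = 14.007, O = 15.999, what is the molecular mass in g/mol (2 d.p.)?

261.66

Molecular formula: C13H8ClNO3.
M = 13×12.011 + 1×35.45 + 8×1.008 + 1×14.007 + 3×15.999 = 261.66 g/mol.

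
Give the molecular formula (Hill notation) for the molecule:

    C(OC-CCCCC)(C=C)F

Heavy atoms from the SMILES: 9 C, 1 F, 1 O.
Implicit hydrogens by atom environment:
  6 × C: 2 H each → 12
  2 × C: 1 H each → 2
  1 × C: 3 H
  1 × F: no H
  1 × O: no H
  Total hydrogens = 17.
Molecular formula: C9H17FO

C9H17FO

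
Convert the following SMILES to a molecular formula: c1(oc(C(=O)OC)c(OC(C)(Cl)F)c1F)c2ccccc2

C14H11ClF2O4

Heavy atoms from the SMILES: 14 C, 1 Cl, 2 F, 4 O.
Implicit hydrogens by atom environment:
  5 × C (aromatic): 1 H each → 5
  5 × C (aromatic): no H
  3 × O: no H
  2 × C: 3 H each → 6
  2 × C: no H
  2 × F: no H
  1 × Cl: no H
  1 × O (aromatic): no H
  Total hydrogens = 11.
Molecular formula: C14H11ClF2O4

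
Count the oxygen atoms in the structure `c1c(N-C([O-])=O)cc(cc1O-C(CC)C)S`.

The symbol for oxygen appears 3 times in the SMILES.

3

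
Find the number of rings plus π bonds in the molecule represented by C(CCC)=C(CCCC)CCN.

Molecular formula from the SMILES: C11H23N.
DoU = (2C + 2 + N − H − X)/2 = (2·11 + 2 + 1 − 23 − 0)/2 = 2/2 = 1.
(Structurally: 0 ring(s) + 1 π bond(s) = 1.)

1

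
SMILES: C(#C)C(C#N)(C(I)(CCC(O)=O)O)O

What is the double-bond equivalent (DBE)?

5

Molecular formula from the SMILES: C8H8INO4.
DoU = (2C + 2 + N − H − X)/2 = (2·8 + 2 + 1 − 8 − 1)/2 = 10/2 = 5.
(Structurally: 0 ring(s) + 5 π bond(s) = 5.)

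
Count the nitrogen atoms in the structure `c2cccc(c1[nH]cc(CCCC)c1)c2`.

1

The symbol for nitrogen appears 1 time in the SMILES.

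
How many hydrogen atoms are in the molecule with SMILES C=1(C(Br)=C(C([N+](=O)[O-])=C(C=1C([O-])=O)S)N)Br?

Hydrogens are implicit in SMILES; fill each atom to its normal valence:
  6 × C (aromatic): no H
  2 × Br: no H
  2 × O: no H
  2 × O (charge -1): no H
  1 × C: no H
  1 × N: 2 H
  1 × N (charge +1): no H
  1 × S: 1 H
  Total hydrogens = 3.

3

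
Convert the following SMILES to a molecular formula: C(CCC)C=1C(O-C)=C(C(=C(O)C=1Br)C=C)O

Heavy atoms from the SMILES: 1 Br, 13 C, 3 O.
Implicit hydrogens by atom environment:
  6 × C (aromatic): no H
  4 × C: 2 H each → 8
  2 × C: 3 H each → 6
  2 × O: 1 H each → 2
  1 × Br: no H
  1 × C: 1 H
  1 × O: no H
  Total hydrogens = 17.
Molecular formula: C13H17BrO3

C13H17BrO3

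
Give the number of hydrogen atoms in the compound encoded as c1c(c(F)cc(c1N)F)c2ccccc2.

9

Hydrogens are implicit in SMILES; fill each atom to its normal valence:
  7 × C (aromatic): 1 H each → 7
  5 × C (aromatic): no H
  2 × F: no H
  1 × N: 2 H
  Total hydrogens = 9.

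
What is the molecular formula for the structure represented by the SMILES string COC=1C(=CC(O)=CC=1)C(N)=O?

C8H9NO3

Heavy atoms from the SMILES: 8 C, 1 N, 3 O.
Implicit hydrogens by atom environment:
  3 × C (aromatic): 1 H each → 3
  3 × C (aromatic): no H
  2 × O: no H
  1 × C: 3 H
  1 × C: no H
  1 × N: 2 H
  1 × O: 1 H
  Total hydrogens = 9.
Molecular formula: C8H9NO3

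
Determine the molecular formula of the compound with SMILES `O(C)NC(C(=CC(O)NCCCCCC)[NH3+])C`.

C12H28N3O2+

Heavy atoms from the SMILES: 12 C, 3 N, 2 O.
Implicit hydrogens by atom environment:
  5 × C: 2 H each → 10
  3 × C: 3 H each → 9
  3 × C: 1 H each → 3
  2 × N: 1 H each → 2
  1 × C: no H
  1 × N (charge +1): 3 H
  1 × O: 1 H
  1 × O: no H
  Total hydrogens = 28.
Net charge +1.
Molecular formula: C12H28N3O2+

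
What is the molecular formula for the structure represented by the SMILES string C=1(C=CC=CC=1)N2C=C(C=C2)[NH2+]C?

C11H13N2+

Heavy atoms from the SMILES: 11 C, 2 N.
Implicit hydrogens by atom environment:
  8 × C (aromatic): 1 H each → 8
  2 × C (aromatic): no H
  1 × C: 3 H
  1 × N (charge +1): 2 H
  1 × N (aromatic): no H
  Total hydrogens = 13.
Net charge +1.
Molecular formula: C11H13N2+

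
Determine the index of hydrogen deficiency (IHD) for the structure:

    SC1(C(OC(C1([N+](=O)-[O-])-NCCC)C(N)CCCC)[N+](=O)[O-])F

3

Molecular formula from the SMILES: C12H23FN4O5S.
DoU = (2C + 2 + N − H − X)/2 = (2·12 + 2 + 4 − 23 − 1)/2 = 6/2 = 3.
(Structurally: 1 ring(s) + 2 π bond(s) = 3.)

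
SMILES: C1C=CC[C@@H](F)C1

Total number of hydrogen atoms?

9

Hydrogens are implicit in SMILES; fill each atom to its normal valence:
  3 × C: 2 H each → 6
  3 × C: 1 H each → 3
  1 × F: no H
  Total hydrogens = 9.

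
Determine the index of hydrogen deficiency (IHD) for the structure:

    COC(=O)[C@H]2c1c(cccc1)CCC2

Molecular formula from the SMILES: C12H14O2.
DoU = (2C + 2 + N − H − X)/2 = (2·12 + 2 + 0 − 14 − 0)/2 = 12/2 = 6.
(Structurally: 2 ring(s) + 4 π bond(s) = 6.)

6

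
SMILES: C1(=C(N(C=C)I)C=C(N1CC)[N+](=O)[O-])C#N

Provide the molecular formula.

Heavy atoms from the SMILES: 9 C, 1 I, 4 N, 2 O.
Implicit hydrogens by atom environment:
  3 × C (aromatic): no H
  2 × C: 2 H each → 4
  2 × N: no H
  1 × C: 3 H
  1 × C (aromatic): 1 H
  1 × C: 1 H
  1 × C: no H
  1 × I: no H
  1 × N (aromatic): no H
  1 × N (charge +1): no H
  1 × O: no H
  1 × O (charge -1): no H
  Total hydrogens = 9.
Molecular formula: C9H9IN4O2

C9H9IN4O2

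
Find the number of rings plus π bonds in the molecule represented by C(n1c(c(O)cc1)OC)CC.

3

Molecular formula from the SMILES: C8H13NO2.
DoU = (2C + 2 + N − H − X)/2 = (2·8 + 2 + 1 − 13 − 0)/2 = 6/2 = 3.
(Structurally: 1 ring(s) + 2 π bond(s) = 3.)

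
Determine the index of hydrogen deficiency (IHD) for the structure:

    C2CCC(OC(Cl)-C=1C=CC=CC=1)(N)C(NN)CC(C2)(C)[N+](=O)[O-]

6

Molecular formula from the SMILES: C16H25ClN4O3.
DoU = (2C + 2 + N − H − X)/2 = (2·16 + 2 + 4 − 25 − 1)/2 = 12/2 = 6.
(Structurally: 2 ring(s) + 4 π bond(s) = 6.)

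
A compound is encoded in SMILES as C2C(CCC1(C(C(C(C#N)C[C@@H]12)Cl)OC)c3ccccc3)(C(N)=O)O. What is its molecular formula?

C19H23ClN2O3

Heavy atoms from the SMILES: 19 C, 1 Cl, 2 N, 3 O.
Implicit hydrogens by atom environment:
  5 × C (aromatic): 1 H each → 5
  4 × C: 2 H each → 8
  4 × C: 1 H each → 4
  4 × C: no H
  2 × O: no H
  1 × C: 3 H
  1 × C (aromatic): no H
  1 × Cl: no H
  1 × N: 2 H
  1 × N: no H
  1 × O: 1 H
  Total hydrogens = 23.
Molecular formula: C19H23ClN2O3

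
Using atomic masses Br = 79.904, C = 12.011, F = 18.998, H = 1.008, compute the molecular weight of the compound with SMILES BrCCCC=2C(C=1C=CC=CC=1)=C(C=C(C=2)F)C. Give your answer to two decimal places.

307.21

Molecular formula: C16H16BrF.
M = 1×79.904 + 16×12.011 + 1×18.998 + 16×1.008 = 307.21 g/mol.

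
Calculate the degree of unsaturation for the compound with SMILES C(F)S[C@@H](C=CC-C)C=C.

2

Molecular formula from the SMILES: C8H13FS.
DoU = (2C + 2 + N − H − X)/2 = (2·8 + 2 + 0 − 13 − 1)/2 = 4/2 = 2.
(Structurally: 0 ring(s) + 2 π bond(s) = 2.)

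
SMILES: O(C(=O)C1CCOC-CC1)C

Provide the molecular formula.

Heavy atoms from the SMILES: 8 C, 3 O.
Implicit hydrogens by atom environment:
  5 × C: 2 H each → 10
  3 × O: no H
  1 × C: 3 H
  1 × C: 1 H
  1 × C: no H
  Total hydrogens = 14.
Molecular formula: C8H14O3

C8H14O3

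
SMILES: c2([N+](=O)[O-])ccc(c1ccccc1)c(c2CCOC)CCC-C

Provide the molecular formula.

Heavy atoms from the SMILES: 19 C, 1 N, 3 O.
Implicit hydrogens by atom environment:
  7 × C (aromatic): 1 H each → 7
  5 × C: 2 H each → 10
  5 × C (aromatic): no H
  2 × C: 3 H each → 6
  2 × O: no H
  1 × N (charge +1): no H
  1 × O (charge -1): no H
  Total hydrogens = 23.
Molecular formula: C19H23NO3

C19H23NO3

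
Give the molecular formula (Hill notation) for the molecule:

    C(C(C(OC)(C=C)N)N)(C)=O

Heavy atoms from the SMILES: 7 C, 2 N, 2 O.
Implicit hydrogens by atom environment:
  2 × C: 3 H each → 6
  2 × C: 1 H each → 2
  2 × C: no H
  2 × N: 2 H each → 4
  2 × O: no H
  1 × C: 2 H
  Total hydrogens = 14.
Molecular formula: C7H14N2O2

C7H14N2O2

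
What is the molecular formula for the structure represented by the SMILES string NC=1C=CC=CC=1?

Heavy atoms from the SMILES: 6 C, 1 N.
Implicit hydrogens by atom environment:
  5 × C (aromatic): 1 H each → 5
  1 × C (aromatic): no H
  1 × N: 2 H
  Total hydrogens = 7.
Molecular formula: C6H7N

C6H7N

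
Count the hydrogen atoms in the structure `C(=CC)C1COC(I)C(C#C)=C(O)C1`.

13

Hydrogens are implicit in SMILES; fill each atom to its normal valence:
  5 × C: 1 H each → 5
  3 × C: no H
  2 × C: 2 H each → 4
  1 × C: 3 H
  1 × I: no H
  1 × O: 1 H
  1 × O: no H
  Total hydrogens = 13.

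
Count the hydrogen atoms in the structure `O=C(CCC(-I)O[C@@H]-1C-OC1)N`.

Hydrogens are implicit in SMILES; fill each atom to its normal valence:
  4 × C: 2 H each → 8
  3 × O: no H
  2 × C: 1 H each → 2
  1 × C: no H
  1 × I: no H
  1 × N: 2 H
  Total hydrogens = 12.

12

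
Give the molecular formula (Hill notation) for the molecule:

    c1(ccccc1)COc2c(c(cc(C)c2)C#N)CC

Heavy atoms from the SMILES: 17 C, 1 N, 1 O.
Implicit hydrogens by atom environment:
  7 × C (aromatic): 1 H each → 7
  5 × C (aromatic): no H
  2 × C: 3 H each → 6
  2 × C: 2 H each → 4
  1 × C: no H
  1 × N: no H
  1 × O: no H
  Total hydrogens = 17.
Molecular formula: C17H17NO

C17H17NO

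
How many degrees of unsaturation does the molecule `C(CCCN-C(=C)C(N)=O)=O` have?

3

Molecular formula from the SMILES: C7H12N2O2.
DoU = (2C + 2 + N − H − X)/2 = (2·7 + 2 + 2 − 12 − 0)/2 = 6/2 = 3.
(Structurally: 0 ring(s) + 3 π bond(s) = 3.)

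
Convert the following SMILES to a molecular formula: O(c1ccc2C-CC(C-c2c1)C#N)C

C12H13NO

Heavy atoms from the SMILES: 12 C, 1 N, 1 O.
Implicit hydrogens by atom environment:
  3 × C: 2 H each → 6
  3 × C (aromatic): 1 H each → 3
  3 × C (aromatic): no H
  1 × C: 3 H
  1 × C: 1 H
  1 × C: no H
  1 × N: no H
  1 × O: no H
  Total hydrogens = 13.
Molecular formula: C12H13NO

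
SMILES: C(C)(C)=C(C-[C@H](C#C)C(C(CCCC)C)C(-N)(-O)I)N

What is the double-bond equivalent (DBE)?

3

Molecular formula from the SMILES: C16H29IN2O.
DoU = (2C + 2 + N − H − X)/2 = (2·16 + 2 + 2 − 29 − 1)/2 = 6/2 = 3.
(Structurally: 0 ring(s) + 3 π bond(s) = 3.)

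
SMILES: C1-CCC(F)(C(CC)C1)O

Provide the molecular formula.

Heavy atoms from the SMILES: 8 C, 1 F, 1 O.
Implicit hydrogens by atom environment:
  5 × C: 2 H each → 10
  1 × C: 3 H
  1 × C: 1 H
  1 × C: no H
  1 × F: no H
  1 × O: 1 H
  Total hydrogens = 15.
Molecular formula: C8H15FO

C8H15FO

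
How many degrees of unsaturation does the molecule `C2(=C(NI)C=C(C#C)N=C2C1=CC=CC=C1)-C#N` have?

12

Molecular formula from the SMILES: C14H8IN3.
DoU = (2C + 2 + N − H − X)/2 = (2·14 + 2 + 3 − 8 − 1)/2 = 24/2 = 12.
(Structurally: 2 ring(s) + 10 π bond(s) = 12.)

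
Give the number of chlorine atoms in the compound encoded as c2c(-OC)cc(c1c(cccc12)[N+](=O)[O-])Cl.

The symbol for chlorine appears 1 time in the SMILES.

1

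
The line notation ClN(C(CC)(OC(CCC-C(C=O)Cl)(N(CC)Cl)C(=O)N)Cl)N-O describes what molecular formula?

C12H22Cl4N4O4

Heavy atoms from the SMILES: 12 C, 4 Cl, 4 N, 4 O.
Implicit hydrogens by atom environment:
  5 × C: 2 H each → 10
  4 × Cl: no H
  3 × C: no H
  3 × O: no H
  2 × C: 3 H each → 6
  2 × C: 1 H each → 2
  2 × N: no H
  1 × N: 2 H
  1 × N: 1 H
  1 × O: 1 H
  Total hydrogens = 22.
Molecular formula: C12H22Cl4N4O4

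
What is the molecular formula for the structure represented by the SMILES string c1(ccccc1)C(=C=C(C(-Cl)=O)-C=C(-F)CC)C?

C15H14ClFO

Heavy atoms from the SMILES: 15 C, 1 Cl, 1 F, 1 O.
Implicit hydrogens by atom environment:
  5 × C (aromatic): 1 H each → 5
  5 × C: no H
  2 × C: 3 H each → 6
  1 × C: 2 H
  1 × C: 1 H
  1 × C (aromatic): no H
  1 × Cl: no H
  1 × F: no H
  1 × O: no H
  Total hydrogens = 14.
Molecular formula: C15H14ClFO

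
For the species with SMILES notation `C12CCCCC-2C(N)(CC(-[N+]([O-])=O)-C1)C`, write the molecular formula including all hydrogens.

C11H20N2O2

Heavy atoms from the SMILES: 11 C, 2 N, 2 O.
Implicit hydrogens by atom environment:
  6 × C: 2 H each → 12
  3 × C: 1 H each → 3
  1 × C: 3 H
  1 × C: no H
  1 × N: 2 H
  1 × N (charge +1): no H
  1 × O: no H
  1 × O (charge -1): no H
  Total hydrogens = 20.
Molecular formula: C11H20N2O2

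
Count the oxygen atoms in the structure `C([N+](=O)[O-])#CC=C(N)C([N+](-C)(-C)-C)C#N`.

The symbol for oxygen appears 2 times in the SMILES.

2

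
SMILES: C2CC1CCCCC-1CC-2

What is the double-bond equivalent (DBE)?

Molecular formula from the SMILES: C10H18.
DoU = (2C + 2 + N − H − X)/2 = (2·10 + 2 + 0 − 18 − 0)/2 = 4/2 = 2.
(Structurally: 2 ring(s) + 0 π bond(s) = 2.)

2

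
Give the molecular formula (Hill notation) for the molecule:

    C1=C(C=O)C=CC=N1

Heavy atoms from the SMILES: 6 C, 1 N, 1 O.
Implicit hydrogens by atom environment:
  4 × C (aromatic): 1 H each → 4
  1 × C: 1 H
  1 × C (aromatic): no H
  1 × N (aromatic): no H
  1 × O: no H
  Total hydrogens = 5.
Molecular formula: C6H5NO

C6H5NO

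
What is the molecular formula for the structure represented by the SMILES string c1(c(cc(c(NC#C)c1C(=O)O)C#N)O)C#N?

C11H5N3O3

Heavy atoms from the SMILES: 11 C, 3 N, 3 O.
Implicit hydrogens by atom environment:
  5 × C (aromatic): no H
  4 × C: no H
  2 × N: no H
  2 × O: 1 H each → 2
  1 × C (aromatic): 1 H
  1 × C: 1 H
  1 × N: 1 H
  1 × O: no H
  Total hydrogens = 5.
Molecular formula: C11H5N3O3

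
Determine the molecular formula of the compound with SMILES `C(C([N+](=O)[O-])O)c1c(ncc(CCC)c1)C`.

C11H16N2O3

Heavy atoms from the SMILES: 11 C, 2 N, 3 O.
Implicit hydrogens by atom environment:
  3 × C: 2 H each → 6
  3 × C (aromatic): no H
  2 × C: 3 H each → 6
  2 × C (aromatic): 1 H each → 2
  1 × C: 1 H
  1 × N (aromatic): no H
  1 × N (charge +1): no H
  1 × O: 1 H
  1 × O: no H
  1 × O (charge -1): no H
  Total hydrogens = 16.
Molecular formula: C11H16N2O3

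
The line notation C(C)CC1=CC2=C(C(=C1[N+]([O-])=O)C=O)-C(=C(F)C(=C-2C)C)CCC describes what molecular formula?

Heavy atoms from the SMILES: 19 C, 1 F, 1 N, 3 O.
Implicit hydrogens by atom environment:
  9 × C (aromatic): no H
  4 × C: 3 H each → 12
  4 × C: 2 H each → 8
  2 × O: no H
  1 × C (aromatic): 1 H
  1 × C: 1 H
  1 × F: no H
  1 × N (charge +1): no H
  1 × O (charge -1): no H
  Total hydrogens = 22.
Molecular formula: C19H22FNO3

C19H22FNO3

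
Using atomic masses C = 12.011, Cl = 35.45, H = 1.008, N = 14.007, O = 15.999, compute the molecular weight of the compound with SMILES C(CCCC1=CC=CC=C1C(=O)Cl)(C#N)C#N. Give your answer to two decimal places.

Molecular formula: C13H11ClN2O.
M = 13×12.011 + 1×35.45 + 11×1.008 + 2×14.007 + 1×15.999 = 246.69 g/mol.

246.69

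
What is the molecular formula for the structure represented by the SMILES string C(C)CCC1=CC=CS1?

Heavy atoms from the SMILES: 8 C, 1 S.
Implicit hydrogens by atom environment:
  3 × C: 2 H each → 6
  3 × C (aromatic): 1 H each → 3
  1 × C: 3 H
  1 × C (aromatic): no H
  1 × S (aromatic): no H
  Total hydrogens = 12.
Molecular formula: C8H12S

C8H12S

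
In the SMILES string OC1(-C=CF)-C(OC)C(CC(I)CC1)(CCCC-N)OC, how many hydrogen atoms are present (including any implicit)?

Hydrogens are implicit in SMILES; fill each atom to its normal valence:
  7 × C: 2 H each → 14
  4 × C: 1 H each → 4
  2 × C: 3 H each → 6
  2 × C: no H
  2 × O: no H
  1 × F: no H
  1 × I: no H
  1 × N: 2 H
  1 × O: 1 H
  Total hydrogens = 27.

27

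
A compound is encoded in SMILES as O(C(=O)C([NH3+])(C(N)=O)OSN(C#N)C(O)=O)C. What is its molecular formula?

Heavy atoms from the SMILES: 6 C, 4 N, 6 O, 1 S.
Implicit hydrogens by atom environment:
  5 × C: no H
  5 × O: no H
  2 × N: no H
  1 × C: 3 H
  1 × N (charge +1): 3 H
  1 × N: 2 H
  1 × O: 1 H
  1 × S: no H
  Total hydrogens = 9.
Net charge +1.
Molecular formula: C6H9N4O6S+

C6H9N4O6S+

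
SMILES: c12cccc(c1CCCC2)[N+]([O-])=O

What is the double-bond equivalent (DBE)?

6

Molecular formula from the SMILES: C10H11NO2.
DoU = (2C + 2 + N − H − X)/2 = (2·10 + 2 + 1 − 11 − 0)/2 = 12/2 = 6.
(Structurally: 2 ring(s) + 4 π bond(s) = 6.)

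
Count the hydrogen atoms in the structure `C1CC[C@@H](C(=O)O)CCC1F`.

Hydrogens are implicit in SMILES; fill each atom to its normal valence:
  5 × C: 2 H each → 10
  2 × C: 1 H each → 2
  1 × C: no H
  1 × F: no H
  1 × O: 1 H
  1 × O: no H
  Total hydrogens = 13.

13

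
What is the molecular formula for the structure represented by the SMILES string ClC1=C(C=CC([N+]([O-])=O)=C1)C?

C7H6ClNO2

Heavy atoms from the SMILES: 7 C, 1 Cl, 1 N, 2 O.
Implicit hydrogens by atom environment:
  3 × C (aromatic): 1 H each → 3
  3 × C (aromatic): no H
  1 × C: 3 H
  1 × Cl: no H
  1 × N (charge +1): no H
  1 × O: no H
  1 × O (charge -1): no H
  Total hydrogens = 6.
Molecular formula: C7H6ClNO2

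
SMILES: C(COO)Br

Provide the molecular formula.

C2H5BrO2

Heavy atoms from the SMILES: 1 Br, 2 C, 2 O.
Implicit hydrogens by atom environment:
  2 × C: 2 H each → 4
  1 × Br: no H
  1 × O: 1 H
  1 × O: no H
  Total hydrogens = 5.
Molecular formula: C2H5BrO2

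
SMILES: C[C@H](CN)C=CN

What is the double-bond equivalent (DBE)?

Molecular formula from the SMILES: C5H12N2.
DoU = (2C + 2 + N − H − X)/2 = (2·5 + 2 + 2 − 12 − 0)/2 = 2/2 = 1.
(Structurally: 0 ring(s) + 1 π bond(s) = 1.)

1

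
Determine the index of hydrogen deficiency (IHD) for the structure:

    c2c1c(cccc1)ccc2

Molecular formula from the SMILES: C10H8.
DoU = (2C + 2 + N − H − X)/2 = (2·10 + 2 + 0 − 8 − 0)/2 = 14/2 = 7.
(Structurally: 2 ring(s) + 5 π bond(s) = 7.)

7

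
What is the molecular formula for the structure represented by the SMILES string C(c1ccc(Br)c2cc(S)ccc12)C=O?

Heavy atoms from the SMILES: 1 Br, 12 C, 1 O, 1 S.
Implicit hydrogens by atom environment:
  5 × C (aromatic): 1 H each → 5
  5 × C (aromatic): no H
  1 × Br: no H
  1 × C: 2 H
  1 × C: 1 H
  1 × O: no H
  1 × S: 1 H
  Total hydrogens = 9.
Molecular formula: C12H9BrOS

C12H9BrOS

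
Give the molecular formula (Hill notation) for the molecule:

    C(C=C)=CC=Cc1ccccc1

C12H12

Heavy atoms from the SMILES: 12 C.
Implicit hydrogens by atom environment:
  5 × C: 1 H each → 5
  5 × C (aromatic): 1 H each → 5
  1 × C: 2 H
  1 × C (aromatic): no H
  Total hydrogens = 12.
Molecular formula: C12H12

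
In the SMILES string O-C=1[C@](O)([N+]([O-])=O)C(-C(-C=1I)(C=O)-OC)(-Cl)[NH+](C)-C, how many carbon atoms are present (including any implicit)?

9

The symbol for carbon appears 9 times in the SMILES. (Cl is a single chlorine, not C + l.)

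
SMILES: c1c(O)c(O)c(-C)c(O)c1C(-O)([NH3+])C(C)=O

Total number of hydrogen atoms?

Hydrogens are implicit in SMILES; fill each atom to its normal valence:
  5 × C (aromatic): no H
  4 × O: 1 H each → 4
  2 × C: 3 H each → 6
  2 × C: no H
  1 × C (aromatic): 1 H
  1 × N (charge +1): 3 H
  1 × O: no H
  Total hydrogens = 14.

14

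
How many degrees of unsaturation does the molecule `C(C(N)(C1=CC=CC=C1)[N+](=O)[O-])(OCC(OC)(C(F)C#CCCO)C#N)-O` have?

Molecular formula from the SMILES: C17H20FN3O6.
DoU = (2C + 2 + N − H − X)/2 = (2·17 + 2 + 3 − 20 − 1)/2 = 18/2 = 9.
(Structurally: 1 ring(s) + 8 π bond(s) = 9.)

9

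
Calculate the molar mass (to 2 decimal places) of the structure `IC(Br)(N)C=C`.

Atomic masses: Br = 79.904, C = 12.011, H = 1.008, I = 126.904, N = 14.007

261.89

Molecular formula: C3H5BrIN.
M = 1×79.904 + 3×12.011 + 5×1.008 + 1×126.904 + 1×14.007 = 261.89 g/mol.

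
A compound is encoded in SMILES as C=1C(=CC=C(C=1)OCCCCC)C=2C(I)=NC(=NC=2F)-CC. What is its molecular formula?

C17H20FIN2O

Heavy atoms from the SMILES: 17 C, 1 F, 1 I, 2 N, 1 O.
Implicit hydrogens by atom environment:
  6 × C (aromatic): no H
  5 × C: 2 H each → 10
  4 × C (aromatic): 1 H each → 4
  2 × C: 3 H each → 6
  2 × N (aromatic): no H
  1 × F: no H
  1 × I: no H
  1 × O: no H
  Total hydrogens = 20.
Molecular formula: C17H20FIN2O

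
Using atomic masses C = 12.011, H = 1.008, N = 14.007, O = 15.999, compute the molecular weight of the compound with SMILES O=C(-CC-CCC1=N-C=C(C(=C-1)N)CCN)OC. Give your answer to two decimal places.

Molecular formula: C13H21N3O2.
M = 13×12.011 + 21×1.008 + 3×14.007 + 2×15.999 = 251.33 g/mol.

251.33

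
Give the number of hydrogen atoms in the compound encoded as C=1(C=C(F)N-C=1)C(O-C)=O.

Hydrogens are implicit in SMILES; fill each atom to its normal valence:
  2 × C (aromatic): 1 H each → 2
  2 × C (aromatic): no H
  2 × O: no H
  1 × C: 3 H
  1 × C: no H
  1 × F: no H
  1 × N (aromatic): 1 H
  Total hydrogens = 6.

6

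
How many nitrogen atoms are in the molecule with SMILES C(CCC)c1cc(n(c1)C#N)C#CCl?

2

The symbol for nitrogen appears 2 times in the SMILES.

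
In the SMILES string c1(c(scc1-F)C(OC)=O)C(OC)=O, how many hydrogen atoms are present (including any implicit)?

Hydrogens are implicit in SMILES; fill each atom to its normal valence:
  4 × O: no H
  3 × C (aromatic): no H
  2 × C: 3 H each → 6
  2 × C: no H
  1 × C (aromatic): 1 H
  1 × F: no H
  1 × S (aromatic): no H
  Total hydrogens = 7.

7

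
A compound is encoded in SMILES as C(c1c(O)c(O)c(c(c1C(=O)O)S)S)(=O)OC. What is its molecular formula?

Heavy atoms from the SMILES: 9 C, 6 O, 2 S.
Implicit hydrogens by atom environment:
  6 × C (aromatic): no H
  3 × O: 1 H each → 3
  3 × O: no H
  2 × C: no H
  2 × S: 1 H each → 2
  1 × C: 3 H
  Total hydrogens = 8.
Molecular formula: C9H8O6S2

C9H8O6S2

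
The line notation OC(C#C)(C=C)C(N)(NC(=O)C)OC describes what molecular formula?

Heavy atoms from the SMILES: 9 C, 2 N, 3 O.
Implicit hydrogens by atom environment:
  4 × C: no H
  2 × C: 3 H each → 6
  2 × C: 1 H each → 2
  2 × O: no H
  1 × C: 2 H
  1 × N: 2 H
  1 × N: 1 H
  1 × O: 1 H
  Total hydrogens = 14.
Molecular formula: C9H14N2O3

C9H14N2O3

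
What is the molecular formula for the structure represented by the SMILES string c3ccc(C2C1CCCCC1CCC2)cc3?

Heavy atoms from the SMILES: 16 C.
Implicit hydrogens by atom environment:
  7 × C: 2 H each → 14
  5 × C (aromatic): 1 H each → 5
  3 × C: 1 H each → 3
  1 × C (aromatic): no H
  Total hydrogens = 22.
Molecular formula: C16H22

C16H22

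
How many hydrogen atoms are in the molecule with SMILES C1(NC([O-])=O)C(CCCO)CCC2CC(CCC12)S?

Hydrogens are implicit in SMILES; fill each atom to its normal valence:
  8 × C: 2 H each → 16
  5 × C: 1 H each → 5
  1 × C: no H
  1 × N: 1 H
  1 × O: 1 H
  1 × O: no H
  1 × O (charge -1): no H
  1 × S: 1 H
  Total hydrogens = 24.

24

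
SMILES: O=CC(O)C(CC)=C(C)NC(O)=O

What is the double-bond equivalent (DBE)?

3

Molecular formula from the SMILES: C8H13NO4.
DoU = (2C + 2 + N − H − X)/2 = (2·8 + 2 + 1 − 13 − 0)/2 = 6/2 = 3.
(Structurally: 0 ring(s) + 3 π bond(s) = 3.)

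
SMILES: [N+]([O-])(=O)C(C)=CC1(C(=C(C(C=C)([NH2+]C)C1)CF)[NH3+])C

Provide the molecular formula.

Heavy atoms from the SMILES: 13 C, 1 F, 3 N, 2 O.
Implicit hydrogens by atom environment:
  5 × C: no H
  3 × C: 3 H each → 9
  3 × C: 2 H each → 6
  2 × C: 1 H each → 2
  1 × F: no H
  1 × N (charge +1): 3 H
  1 × N (charge +1): 2 H
  1 × N (charge +1): no H
  1 × O: no H
  1 × O (charge -1): no H
  Total hydrogens = 22.
Net charge +2.
Molecular formula: [C13H22FN3O2]2+

[C13H22FN3O2]2+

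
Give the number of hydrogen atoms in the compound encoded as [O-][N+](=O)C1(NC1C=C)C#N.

Hydrogens are implicit in SMILES; fill each atom to its normal valence:
  2 × C: 1 H each → 2
  2 × C: no H
  1 × C: 2 H
  1 × N: 1 H
  1 × N: no H
  1 × N (charge +1): no H
  1 × O: no H
  1 × O (charge -1): no H
  Total hydrogens = 5.

5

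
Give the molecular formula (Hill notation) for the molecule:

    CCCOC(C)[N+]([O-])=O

Heavy atoms from the SMILES: 5 C, 1 N, 3 O.
Implicit hydrogens by atom environment:
  2 × C: 3 H each → 6
  2 × C: 2 H each → 4
  2 × O: no H
  1 × C: 1 H
  1 × N (charge +1): no H
  1 × O (charge -1): no H
  Total hydrogens = 11.
Molecular formula: C5H11NO3

C5H11NO3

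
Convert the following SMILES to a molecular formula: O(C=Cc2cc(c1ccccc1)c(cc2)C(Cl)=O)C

C16H13ClO2

Heavy atoms from the SMILES: 16 C, 1 Cl, 2 O.
Implicit hydrogens by atom environment:
  8 × C (aromatic): 1 H each → 8
  4 × C (aromatic): no H
  2 × C: 1 H each → 2
  2 × O: no H
  1 × C: 3 H
  1 × C: no H
  1 × Cl: no H
  Total hydrogens = 13.
Molecular formula: C16H13ClO2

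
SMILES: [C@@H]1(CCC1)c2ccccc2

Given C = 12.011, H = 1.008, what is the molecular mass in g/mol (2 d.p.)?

132.21

Molecular formula: C10H12.
M = 10×12.011 + 12×1.008 = 132.21 g/mol.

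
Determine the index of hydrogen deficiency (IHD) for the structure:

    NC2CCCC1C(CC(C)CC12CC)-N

Molecular formula from the SMILES: C13H26N2.
DoU = (2C + 2 + N − H − X)/2 = (2·13 + 2 + 2 − 26 − 0)/2 = 4/2 = 2.
(Structurally: 2 ring(s) + 0 π bond(s) = 2.)

2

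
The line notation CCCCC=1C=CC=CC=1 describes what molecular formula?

C10H14

Heavy atoms from the SMILES: 10 C.
Implicit hydrogens by atom environment:
  5 × C (aromatic): 1 H each → 5
  3 × C: 2 H each → 6
  1 × C: 3 H
  1 × C (aromatic): no H
  Total hydrogens = 14.
Molecular formula: C10H14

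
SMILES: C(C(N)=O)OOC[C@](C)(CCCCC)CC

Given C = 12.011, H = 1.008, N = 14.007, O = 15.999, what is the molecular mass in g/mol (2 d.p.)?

Molecular formula: C12H25NO3.
M = 12×12.011 + 25×1.008 + 1×14.007 + 3×15.999 = 231.34 g/mol.

231.34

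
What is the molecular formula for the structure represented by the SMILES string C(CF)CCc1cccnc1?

Heavy atoms from the SMILES: 9 C, 1 F, 1 N.
Implicit hydrogens by atom environment:
  4 × C: 2 H each → 8
  4 × C (aromatic): 1 H each → 4
  1 × C (aromatic): no H
  1 × F: no H
  1 × N (aromatic): no H
  Total hydrogens = 12.
Molecular formula: C9H12FN

C9H12FN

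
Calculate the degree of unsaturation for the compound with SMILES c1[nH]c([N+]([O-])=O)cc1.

Molecular formula from the SMILES: C4H4N2O2.
DoU = (2C + 2 + N − H − X)/2 = (2·4 + 2 + 2 − 4 − 0)/2 = 8/2 = 4.
(Structurally: 1 ring(s) + 3 π bond(s) = 4.)

4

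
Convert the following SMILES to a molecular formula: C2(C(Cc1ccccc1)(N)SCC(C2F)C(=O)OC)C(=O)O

C15H18FNO4S

Heavy atoms from the SMILES: 15 C, 1 F, 1 N, 4 O, 1 S.
Implicit hydrogens by atom environment:
  5 × C (aromatic): 1 H each → 5
  3 × C: 1 H each → 3
  3 × C: no H
  3 × O: no H
  2 × C: 2 H each → 4
  1 × C: 3 H
  1 × C (aromatic): no H
  1 × F: no H
  1 × N: 2 H
  1 × O: 1 H
  1 × S: no H
  Total hydrogens = 18.
Molecular formula: C15H18FNO4S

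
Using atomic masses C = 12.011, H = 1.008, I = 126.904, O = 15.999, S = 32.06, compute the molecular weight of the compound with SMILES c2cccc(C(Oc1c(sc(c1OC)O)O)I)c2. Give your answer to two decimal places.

Molecular formula: C12H11IO4S.
M = 12×12.011 + 11×1.008 + 1×126.904 + 4×15.999 + 1×32.06 = 378.18 g/mol.

378.18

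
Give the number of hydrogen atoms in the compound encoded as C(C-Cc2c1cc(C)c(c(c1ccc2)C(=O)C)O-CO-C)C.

24

Hydrogens are implicit in SMILES; fill each atom to its normal valence:
  6 × C (aromatic): no H
  4 × C: 3 H each → 12
  4 × C: 2 H each → 8
  4 × C (aromatic): 1 H each → 4
  3 × O: no H
  1 × C: no H
  Total hydrogens = 24.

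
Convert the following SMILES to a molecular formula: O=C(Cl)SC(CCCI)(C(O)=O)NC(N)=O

Heavy atoms from the SMILES: 7 C, 1 Cl, 1 I, 2 N, 4 O, 1 S.
Implicit hydrogens by atom environment:
  4 × C: no H
  3 × C: 2 H each → 6
  3 × O: no H
  1 × Cl: no H
  1 × I: no H
  1 × N: 2 H
  1 × N: 1 H
  1 × O: 1 H
  1 × S: no H
  Total hydrogens = 10.
Molecular formula: C7H10ClIN2O4S

C7H10ClIN2O4S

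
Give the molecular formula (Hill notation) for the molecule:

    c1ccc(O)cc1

C6H6O

Heavy atoms from the SMILES: 6 C, 1 O.
Implicit hydrogens by atom environment:
  5 × C (aromatic): 1 H each → 5
  1 × C (aromatic): no H
  1 × O: 1 H
  Total hydrogens = 6.
Molecular formula: C6H6O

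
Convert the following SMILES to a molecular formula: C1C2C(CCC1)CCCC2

C10H18

Heavy atoms from the SMILES: 10 C.
Implicit hydrogens by atom environment:
  8 × C: 2 H each → 16
  2 × C: 1 H each → 2
  Total hydrogens = 18.
Molecular formula: C10H18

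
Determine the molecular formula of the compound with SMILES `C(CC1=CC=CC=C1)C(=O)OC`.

Heavy atoms from the SMILES: 10 C, 2 O.
Implicit hydrogens by atom environment:
  5 × C (aromatic): 1 H each → 5
  2 × C: 2 H each → 4
  2 × O: no H
  1 × C: 3 H
  1 × C: no H
  1 × C (aromatic): no H
  Total hydrogens = 12.
Molecular formula: C10H12O2

C10H12O2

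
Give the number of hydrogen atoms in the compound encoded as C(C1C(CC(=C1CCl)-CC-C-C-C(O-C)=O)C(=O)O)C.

Hydrogens are implicit in SMILES; fill each atom to its normal valence:
  7 × C: 2 H each → 14
  4 × C: no H
  3 × O: no H
  2 × C: 3 H each → 6
  2 × C: 1 H each → 2
  1 × Cl: no H
  1 × O: 1 H
  Total hydrogens = 23.

23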